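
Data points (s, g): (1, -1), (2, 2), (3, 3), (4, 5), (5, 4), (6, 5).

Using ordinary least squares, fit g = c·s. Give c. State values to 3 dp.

c = 0.901

From the data, Σs·s = 91.
For Mᵀg: Σs·g = 82.
Normal equations: [[91]]·[c]ᵀ = [82]ᵀ.
c = 82/91 = 0.901099.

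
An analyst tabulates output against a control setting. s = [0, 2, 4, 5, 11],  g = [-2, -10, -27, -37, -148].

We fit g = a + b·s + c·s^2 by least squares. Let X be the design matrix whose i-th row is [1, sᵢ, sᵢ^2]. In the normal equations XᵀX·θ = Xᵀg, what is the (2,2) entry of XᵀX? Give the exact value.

166

Row 2 ↔ basis s, column 2 ↔ basis s, so (XᵀX)_{2,2} = Σᵢ (s)·(s) = (0)·(0) + (2)·(2) + (4)·(4) + (5)·(5) + (11)·(11) = 166.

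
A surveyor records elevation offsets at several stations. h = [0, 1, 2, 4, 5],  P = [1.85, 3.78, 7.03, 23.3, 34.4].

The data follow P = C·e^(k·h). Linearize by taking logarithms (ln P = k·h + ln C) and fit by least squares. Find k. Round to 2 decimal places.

Linearized form: ln P = k·h + ln C. From the 5 transformed points,
Over the data: Σh = 12.0000, Σ(h)² = 46.0000, Σln P = 10.5816, Σh·ln P = 35.5142.
Normal system: [[46.0000, 12.0000]; [12.0000, 5]]·[k, ln C]ᵀ = [35.5142, 10.5816]ᵀ.
Solving (det = 86.0000): k = 0.58828, ln C = 0.70446.

k = 0.59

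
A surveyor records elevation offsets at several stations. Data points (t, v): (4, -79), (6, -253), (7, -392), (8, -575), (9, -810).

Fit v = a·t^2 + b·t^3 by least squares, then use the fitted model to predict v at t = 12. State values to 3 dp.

v̂ = -1871.367

MᵀM·[a, b]ᵀ = Mᵀv reads: 14610·a + 117424·b = -131990;  117424·a + 961986·b = -1079050.
(Σt^2·t^2 = 14610, Σt^2·t^3 = 117424, Σt^3·t^3 = 961986, Σt^2·v = -131990, Σt^3·v = -1079050.)
Eliminating b: 961986·(row 1) − 117424·(row 2) gives 266219684·a = 961986·(-131990) − 117424·(-1079050) = -266164940, so a = -66541235/66554921.
Then b = ((-1079050) − 117424·(-66541235/66554921))/961986 = -66531685/66554921.
At t = 12: v̂ = (-66541235/66554921)·(144) + (-66531685/66554921)·(1728) = -124548689520/66554921.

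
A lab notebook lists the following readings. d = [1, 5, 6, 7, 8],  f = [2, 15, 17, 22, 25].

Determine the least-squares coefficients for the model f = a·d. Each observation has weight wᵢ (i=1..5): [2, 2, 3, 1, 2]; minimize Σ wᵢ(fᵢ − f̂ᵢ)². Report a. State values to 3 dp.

a = 3.009

Setting ∂/∂a … = 0 gives: 337·a = 1014.
(Σwᵢ·d·d = 337, Σwᵢ·d·f = 1014.)
Hence a = 1014 / 337 ≈ 3.0089.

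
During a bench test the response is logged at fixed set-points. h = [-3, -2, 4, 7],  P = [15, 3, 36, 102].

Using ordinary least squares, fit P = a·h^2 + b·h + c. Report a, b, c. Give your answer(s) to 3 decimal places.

From the data, Σh^2·h^2 = 2754, Σh^2·h = 372, Σh^2 = 78, Σh·h = 78, Σh = 6, Σ1 = 4.
Right-hand side: Σh^2·P = 5721, Σh·P = 807, ΣP = 156.
MᵀM·[a, b, c]ᵀ = MᵀP becomes [[2754, 372, 78]; [372, 78, 6]; [78, 6, 4]]·[a, b, c]ᵀ = [5721, 807, 156]ᵀ.
Inverting the 3×3 Gram matrix, [a, b, c]ᵀ = [1076/557, 649/557, -465/1114]ᵀ.

a = 1.932, b = 1.165, c = -0.417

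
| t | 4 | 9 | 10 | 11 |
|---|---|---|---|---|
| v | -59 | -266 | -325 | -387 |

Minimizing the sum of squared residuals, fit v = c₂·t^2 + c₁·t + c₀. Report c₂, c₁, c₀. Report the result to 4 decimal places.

The normal system AᵀA·[c₂, c₁, c₀]ᵀ = Aᵀv is [[31458, 3124, 318]; [3124, 318, 34]; [318, 34, 4]]·[c₂, c₁, c₀]ᵀ = [-101817, -10137, -1037]ᵀ.
Solving the 3×3 system (Gaussian elimination) gives c₂ = -119/44, c₁ = -279/44, c₀ = 425/44.

c₂ = -2.7045, c₁ = -6.3409, c₀ = 9.6591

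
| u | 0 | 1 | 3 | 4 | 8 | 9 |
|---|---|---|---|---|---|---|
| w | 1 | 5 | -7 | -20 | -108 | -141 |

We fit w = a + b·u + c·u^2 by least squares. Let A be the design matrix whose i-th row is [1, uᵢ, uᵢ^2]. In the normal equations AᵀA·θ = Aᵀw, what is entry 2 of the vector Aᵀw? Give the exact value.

Entry 2 ↔ basis u, so (Aᵀw)_{2} = Σᵢ (u)·wᵢ = (0)·(1) + (1)·(5) + (3)·(-7) + (4)·(-20) + (8)·(-108) + (9)·(-141) = -2229.

-2229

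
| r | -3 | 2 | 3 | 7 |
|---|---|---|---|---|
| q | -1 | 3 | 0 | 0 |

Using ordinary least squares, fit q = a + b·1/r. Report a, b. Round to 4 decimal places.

a = -0.1241, b = 3.8835

Entries of AᵀA: Σ1 = 4, Σ1/r = 9/14, Σ1/r·1/r = 869/1764.
For Aᵀq: Σq = 2, Σ1/r·q = 11/6.
Δ = 4·(869/1764) − (9/14)² = 2747/1764.
a = (2·(869/1764) − (9/14)·(11/6))/(2747/1764) = -341/2747; b = (4·(11/6) − (9/14)·2)/(2747/1764) = 10668/2747.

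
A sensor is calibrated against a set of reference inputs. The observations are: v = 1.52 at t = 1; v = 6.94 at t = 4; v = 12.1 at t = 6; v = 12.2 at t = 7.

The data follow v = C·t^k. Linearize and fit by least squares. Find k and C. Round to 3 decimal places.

With ln vᵢ as the transformed response and ln tᵢ as the regressor:
Σln t = 5.1240, Σ(ln t)² = 8.9188, Σln v = 7.3507, Σln t·ln v = 12.0205.
Normal system: [[8.9188, 5.1240]; [5.1240, 4]]·[k, ln C]ᵀ = [12.0205, 7.3507]ᵀ.
Solving (det = 9.4201): k = 1.10586, ln C = 0.42106, so C = exp(0.42106) = 1.52358.

k = 1.106, C = 1.524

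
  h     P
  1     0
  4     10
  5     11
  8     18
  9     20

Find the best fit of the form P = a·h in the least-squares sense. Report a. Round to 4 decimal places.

With design matrix M, MᵀM = [[187]] and MᵀP = [419]ᵀ.
a = 419/187 = 2.24064.

a = 2.2406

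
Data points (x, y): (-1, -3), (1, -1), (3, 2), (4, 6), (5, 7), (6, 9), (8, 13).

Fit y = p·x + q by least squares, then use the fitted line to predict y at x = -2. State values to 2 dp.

ŷ = -5.85

Normal-equation sums: Σx·x = 152, Σx = 26, Σ1 = 7.
For Aᵀy: Σx·y = 225, Σy = 33.
Eliminating q: 7·(row 1) − 26·(row 2) gives 388·p = 7·225 − 26·33 = 717, so p = 717/388.
Then q = (33 − 26·(717/388))/7 = -417/194.
At x = -2: ŷ = (717/388)·(-2) + (-417/194)·(1) = -567/97.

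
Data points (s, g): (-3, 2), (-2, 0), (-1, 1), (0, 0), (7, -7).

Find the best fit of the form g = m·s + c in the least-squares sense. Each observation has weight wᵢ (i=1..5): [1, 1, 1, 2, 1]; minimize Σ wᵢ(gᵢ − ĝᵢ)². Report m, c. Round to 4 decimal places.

m = -0.8806, c = -0.5199

From the data, Σwᵢ·s·s = 63, Σwᵢ·s = 1, Σwᵢ·1 = 6.
For AᵀWg: Σwᵢ·s·g = -56, Σwᵢ·g = -4.
Normal equations: [[63, 1]; [1, 6]]·[m, c]ᵀ = [-56, -4]ᵀ.
det = 63·6 − 1² = 377.
m = ((-56)·6 − 1·(-4))/377 = -332/377; c = (63·(-4) − 1·(-56))/377 = -196/377.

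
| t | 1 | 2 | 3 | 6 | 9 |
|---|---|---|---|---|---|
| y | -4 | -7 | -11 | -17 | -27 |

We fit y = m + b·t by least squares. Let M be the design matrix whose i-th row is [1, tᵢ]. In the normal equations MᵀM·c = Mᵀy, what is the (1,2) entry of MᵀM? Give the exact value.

21

Row 1 ↔ basis 1, column 2 ↔ basis t, so (MᵀM)_{1,2} = Σᵢ t = (1)·(1) + (1)·(2) + (1)·(3) + (1)·(6) + (1)·(9) = 21.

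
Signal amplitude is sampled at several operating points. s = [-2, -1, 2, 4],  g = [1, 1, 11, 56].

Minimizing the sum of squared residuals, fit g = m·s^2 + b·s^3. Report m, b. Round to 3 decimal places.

From the data, Σs^2·s^2 = 289, Σs^2·s^3 = 1023, Σs^3·s^3 = 4225.
Right-hand side: Σs^2·g = 945, Σs^3·g = 3663.
AᵀA·[m, b]ᵀ = Aᵀg becomes [[289, 1023]; [1023, 4225]]·[m, b]ᵀ = [945, 3663]ᵀ.
Δ = 289·4225 − 1023² = 174496.
m = (945·4225 − 1023·3663)/174496 = 7668/5453; b = (289·3663 − 1023·945)/174496 = 2871/5453.

m = 1.406, b = 0.526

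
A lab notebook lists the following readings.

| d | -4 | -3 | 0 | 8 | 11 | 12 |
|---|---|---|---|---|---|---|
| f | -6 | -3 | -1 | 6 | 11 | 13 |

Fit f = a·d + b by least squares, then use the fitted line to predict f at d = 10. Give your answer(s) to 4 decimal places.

Compute the Gram sums: Σd·d = 354, Σd = 24, Σ1 = 6.
Moment sums: Σd·f = 358, Σf = 20.
So MᵀM·[a, b]ᵀ = Mᵀf: [[354, 24]; [24, 6]]·[a, b]ᵀ = [358, 20]ᵀ.
Δ = 354·6 − 24² = 1548.
a = (358·6 − 24·20)/1548 = 139/129; b = (354·20 − 24·358)/1548 = -42/43.
At d = 10: f̂ = (139/129)·(10) + (-42/43)·(1) = 1264/129.

f̂ = 9.7984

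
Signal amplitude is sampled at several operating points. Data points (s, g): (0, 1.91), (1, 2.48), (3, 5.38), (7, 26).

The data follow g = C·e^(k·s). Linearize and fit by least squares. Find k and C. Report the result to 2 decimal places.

Taking logs, ln g = k·s + ln C, so regress ln g on s.
XᵀX = [[59.0000, 11.0000]; [11.0000, 4]], rhs = [28.7630, 6.4961]ᵀ  (here Σs = 11.0000, Σ(s)² = 59.0000, Σln g = 6.4961, Σs·ln g = 28.7630).
Δ = 59.0000·4 − (11.0000)² = 115.0000; k = (28.7630·4 − 11.0000·6.4961)/115.0000 = 0.37908, ln C = (59.0000·6.4961 − 11.0000·28.7630)/115.0000 = 0.58156, so C = exp(0.58156) = 1.78883.

k = 0.38, C = 1.79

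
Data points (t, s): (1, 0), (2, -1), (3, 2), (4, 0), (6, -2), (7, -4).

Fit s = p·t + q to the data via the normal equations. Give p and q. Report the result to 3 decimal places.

Compute the Gram sums: Σt·t = 115, Σt = 23, Σ1 = 6.
And Σt·s = -36, Σs = -5.
So MᵀM·[p, q]ᵀ = Mᵀs: [[115, 23]; [23, 6]]·[p, q]ᵀ = [-36, -5]ᵀ.
Determinant 115·6 − 23² = 161.
p = ((-36)·6 − 23·(-5))/161 = -101/161; q = (115·(-5) − 23·(-36))/161 = 11/7.

p = -0.627, q = 1.571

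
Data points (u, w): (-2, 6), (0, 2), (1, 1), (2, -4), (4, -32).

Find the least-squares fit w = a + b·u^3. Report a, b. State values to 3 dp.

a = 1.431, b = -0.525

Normal-equation sums: Σ1 = 5, Σu^3 = 65, Σu^3·u^3 = 4225.
For Xᵀw: Σw = -27, Σu^3·w = -2127.
det = 5·4225 − 65² = 16900.
a = ((-27)·4225 − 65·(-2127))/16900 = 93/65; b = (5·(-2127) − 65·(-27))/16900 = -444/845.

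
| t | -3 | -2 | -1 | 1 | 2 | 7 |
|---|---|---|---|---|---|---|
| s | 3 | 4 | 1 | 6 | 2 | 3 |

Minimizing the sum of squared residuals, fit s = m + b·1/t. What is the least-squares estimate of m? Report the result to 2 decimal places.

m = 3.22

The normal system AᵀA·[m, b]ᵀ = Aᵀs is [[6, -4/21]; [-4/21, 2321/882]]·[m, b]ᵀ = [19, 24/7]ᵀ.
det = 6·(2321/882) − (-4/21)² = 6947/441.
m = (19·(2321/882) − (-4/21)·(24/7))/(6947/441) = 44675/13894; b = (6·(24/7) − (-4/21)·19)/(6947/441) = 10668/6947.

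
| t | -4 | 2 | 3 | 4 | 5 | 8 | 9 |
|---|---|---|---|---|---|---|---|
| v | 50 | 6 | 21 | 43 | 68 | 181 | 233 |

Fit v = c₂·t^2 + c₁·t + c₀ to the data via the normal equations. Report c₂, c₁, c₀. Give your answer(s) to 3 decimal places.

MᵀM·[c₂, c₁, c₀]ᵀ = Mᵀv reads: 11891·c₂ + 1401·c₁ + 215·c₀ = 33858;  1401·c₂ + 215·c₁ + 27·c₀ = 3932;  215·c₂ + 27·c₁ + 7·c₀ = 602.
Row-reducing yields c₂ = 1370587/453761, c₁ = -478354/453761, c₀ = -1228075/453761.

c₂ = 3.021, c₁ = -1.054, c₀ = -2.706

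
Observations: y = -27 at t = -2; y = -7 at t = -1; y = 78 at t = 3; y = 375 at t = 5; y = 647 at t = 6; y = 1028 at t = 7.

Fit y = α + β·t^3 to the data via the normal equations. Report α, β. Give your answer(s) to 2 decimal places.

Forming MᵀM = [[6, 702]; [702, 180724]] and Mᵀy = [2094, 541560]ᵀ gives MᵀM·[α, β]ᵀ = Mᵀy.
Determinant 6·180724 − 702² = 591540.
α = (2094·180724 − 702·541560)/591540 = -144922/49295; β = (6·541560 − 702·2094)/591540 = 148281/49295.

α = -2.94, β = 3.01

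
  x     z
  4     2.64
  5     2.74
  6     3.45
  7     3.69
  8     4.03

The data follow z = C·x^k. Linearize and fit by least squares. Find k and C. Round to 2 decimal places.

With ln zᵢ as the transformed response and ln xᵢ as the regressor:
Sums: Σln x = 8.8128, Σ(ln x)² = 15.8331, Σln z = 5.9165, Σln x·ln z = 10.6258.
Normal system: [[15.8331, 8.8128]; [8.8128, 5]]·[k, ln C]ᵀ = [10.6258, 5.9165]ᵀ.
Slope k = (n·Σln x·ln z − Σln x·Σln z)/(n·Σ(ln x)² − (Σln x)²) = (5·10.6258 − 8.8128·5.9165)/1.4995 = 0.65868; ln C = (Σln z − k·Σln x)/n = 0.02233, so C = exp(0.02233) = 1.02258.

k = 0.66, C = 1.02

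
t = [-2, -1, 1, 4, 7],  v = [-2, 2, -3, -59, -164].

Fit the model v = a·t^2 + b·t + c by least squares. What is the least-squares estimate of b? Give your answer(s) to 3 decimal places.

b = -3.540

The normal equations are: 2675·a + 399·b + 71·c = -8989;  399·a + 71·b + 9·c = -1385;  71·a + 9·b + 5·c = -226.
Row-reducing yields a = -42871/14826, b = -17495/4942, c = 16553/7413.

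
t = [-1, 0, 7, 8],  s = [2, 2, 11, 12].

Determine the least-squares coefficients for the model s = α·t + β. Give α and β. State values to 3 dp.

Sums needed: Σt·t = 114, Σt = 14, Σ1 = 4.
Right-hand side: Σt·s = 171, Σs = 27.
MᵀM·[α, β]ᵀ = Mᵀs becomes [[114, 14]; [14, 4]]·[α, β]ᵀ = [171, 27]ᵀ.
Determinant 114·4 − 14² = 260.
α = (171·4 − 14·27)/260 = 153/130; β = (114·27 − 14·171)/260 = 171/65.

α = 1.177, β = 2.631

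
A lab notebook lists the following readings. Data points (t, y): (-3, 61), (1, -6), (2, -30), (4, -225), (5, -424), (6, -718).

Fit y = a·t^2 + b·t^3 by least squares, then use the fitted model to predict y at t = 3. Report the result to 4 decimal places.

ŷ = -99.2926

The normal equations are: 2275·a + 11715·b = -39625;  11715·a + 67171·b = -224381.
Eliminating b: 67171·(row 1) − 11715·(row 2) gives 15572800·a = 67171·(-39625) − 11715·(-224381) = -33027460, so a = -1651373/778640.
Then b = ((-224381) − 11715·(-1651373/778640))/67171 = -462599/155728.
At t = 3: ŷ = (-1651373/778640)·(9) + (-462599/155728)·(27) = -38656611/389320.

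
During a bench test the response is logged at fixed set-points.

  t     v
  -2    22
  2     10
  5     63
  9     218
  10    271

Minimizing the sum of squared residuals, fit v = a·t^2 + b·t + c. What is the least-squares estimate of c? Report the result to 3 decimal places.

c = 4.040

XᵀX·[a, b, c]ᵀ = Xᵀv reads: 17218·a + 1854·b + 214·c = 46461;  1854·a + 214·b + 24·c = 4963;  214·a + 24·b + 5·c = 584.
Inverting the 3×3 Gram matrix, [a, b, c]ᵀ = [32221/10828, -428159/140764, 284317/70382]ᵀ.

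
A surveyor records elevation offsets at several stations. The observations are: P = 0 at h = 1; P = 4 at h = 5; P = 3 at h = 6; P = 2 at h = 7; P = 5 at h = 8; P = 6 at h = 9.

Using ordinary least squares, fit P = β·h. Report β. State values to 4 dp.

β = 0.5703

With design matrix A, AᵀA = [[256]] and AᵀP = [146]ᵀ.
β = 146/256 = 0.570312.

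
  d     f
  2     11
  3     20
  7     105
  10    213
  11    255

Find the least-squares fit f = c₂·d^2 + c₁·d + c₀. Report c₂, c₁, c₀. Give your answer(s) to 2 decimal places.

c₂ = 2.08, c₁ = 0.23, c₀ = 1.50

Compute the Gram sums: Σd^2·d^2 = 27139, Σd^2·d = 2709, Σd^2 = 283, Σd·d = 283, Σd = 33, Σ1 = 5.
Moment sums: Σd^2·f = 57524, Σd·f = 5752, Σf = 604.
Normal equations: [[27139, 2709, 283]; [2709, 283, 33]; [283, 33, 5]]·[c₂, c₁, c₀]ᵀ = [57524, 5752, 604]ᵀ.
Row-reducing yields c₂ = 22743/10928, c₁ = 2501/10928, c₀ = 8171/5464.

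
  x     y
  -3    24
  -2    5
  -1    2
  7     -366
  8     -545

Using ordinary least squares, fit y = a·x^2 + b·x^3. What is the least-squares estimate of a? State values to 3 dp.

The normal system MᵀM·[a, b]ᵀ = Mᵀy is [[6595, 49299]; [49299, 380587]]·[a, b]ᵀ = [-52576, -405268]ᵀ.
Determinant 6595·380587 − 49299² = 79579864.
a = ((-52576)·380587 − 49299·(-405268))/79579864 = -7608745/19894966; b = (6595·(-405268) − 49299·(-52576))/79579864 = -20199559/19894966.

a = -0.382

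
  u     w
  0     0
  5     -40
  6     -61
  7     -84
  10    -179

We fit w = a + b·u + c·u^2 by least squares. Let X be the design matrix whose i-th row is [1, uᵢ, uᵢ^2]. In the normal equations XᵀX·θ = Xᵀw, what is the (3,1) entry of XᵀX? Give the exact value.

210

Row 3 ↔ basis u^2, column 1 ↔ basis 1, so (XᵀX)_{3,1} = Σᵢ u^2 = (0)·(1) + (25)·(1) + (36)·(1) + (49)·(1) + (100)·(1) = 210.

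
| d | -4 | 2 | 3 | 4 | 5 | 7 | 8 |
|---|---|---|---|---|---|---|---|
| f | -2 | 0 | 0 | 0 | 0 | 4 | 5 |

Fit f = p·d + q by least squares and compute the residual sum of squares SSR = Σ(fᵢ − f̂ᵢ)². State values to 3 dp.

SSR = 10.245

Entries of AᵀA: Σd·d = 183, Σd = 25, Σ1 = 7.
And Σd·f = 76, Σf = 7.
Normal equations: [[183, 25]; [25, 7]]·[p, q]ᵀ = [76, 7]ᵀ.
Eliminating q: 7·(row 1) − 25·(row 2) gives 656·p = 7·76 − 25·7 = 357, so p = 357/656.
Then q = (7 − 25·(357/656))/7 = -619/656.
Residuals: 735/656, -95/656, -113/164, -809/656, -583/328, 93/82, 1043/656; SSR = 6721/656.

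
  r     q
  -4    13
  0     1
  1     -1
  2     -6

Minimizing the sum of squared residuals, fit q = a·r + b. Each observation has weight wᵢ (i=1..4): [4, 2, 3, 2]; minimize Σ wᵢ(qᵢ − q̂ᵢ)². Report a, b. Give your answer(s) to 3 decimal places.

From the data, Σwᵢ·r·r = 75, Σwᵢ·r = -9, Σwᵢ·1 = 11.
Moment sums: Σwᵢ·r·q = -235, Σwᵢ·q = 39.
det = 75·11 − (-9)² = 744.
a = ((-235)·11 − (-9)·39)/744 = -1117/372; b = (75·39 − (-9)·(-235))/744 = 135/124.

a = -3.003, b = 1.089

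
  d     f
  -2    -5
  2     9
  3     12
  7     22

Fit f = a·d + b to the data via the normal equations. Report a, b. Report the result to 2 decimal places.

a = 3.00, b = 2.00

Setting ∂/∂a … = 0 gives: 66·a + 10·b = 218;  10·a + 4·b = 38.
(Σd·d = 66, Σd = 10, Σ1 = 4, Σd·f = 218, Σf = 38.)
Eliminating b: 4·(row 1) − 10·(row 2) gives 164·a = 4·218 − 10·38 = 492, so a = 3.
Then b = (38 − 10·3)/4 = 2.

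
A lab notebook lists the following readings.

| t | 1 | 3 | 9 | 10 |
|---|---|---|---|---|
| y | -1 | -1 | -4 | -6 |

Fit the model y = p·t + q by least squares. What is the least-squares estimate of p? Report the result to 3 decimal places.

p = -0.528

Compute the Gram sums: Σt·t = 191, Σt = 23, Σ1 = 4.
And Σt·y = -100, Σy = -12.
AᵀA·[p, q]ᵀ = Aᵀy becomes [[191, 23]; [23, 4]]·[p, q]ᵀ = [-100, -12]ᵀ.
Determinant 191·4 − 23² = 235.
p = ((-100)·4 − 23·(-12))/235 = -124/235; q = (191·(-12) − 23·(-100))/235 = 8/235.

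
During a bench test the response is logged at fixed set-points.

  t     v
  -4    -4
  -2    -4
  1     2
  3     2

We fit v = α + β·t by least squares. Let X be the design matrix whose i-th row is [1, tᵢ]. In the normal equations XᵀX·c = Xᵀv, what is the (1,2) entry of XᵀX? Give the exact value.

Row 1 ↔ basis 1, column 2 ↔ basis t, so (XᵀX)_{1,2} = Σᵢ t = (1)·(-4) + (1)·(-2) + (1)·(1) + (1)·(3) = -2.

-2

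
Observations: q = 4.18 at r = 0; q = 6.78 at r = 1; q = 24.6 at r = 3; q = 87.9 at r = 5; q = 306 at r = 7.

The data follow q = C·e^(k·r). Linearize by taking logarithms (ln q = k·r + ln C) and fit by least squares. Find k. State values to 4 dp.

Taking logs, ln q = k·r + ln C, so regress ln q on r.
Σr = 16.0000, Σ(r)² = 84.0000, Σln q = 16.7468, Σr·ln q = 73.9683.
Normal system: [[84.0000, 16.0000]; [16.0000, 5]]·[k, ln C]ᵀ = [73.9683, 16.7468]ᵀ.
Solving (det = 164.0000): k = 0.62130, ln C = 1.36122.

k = 0.6213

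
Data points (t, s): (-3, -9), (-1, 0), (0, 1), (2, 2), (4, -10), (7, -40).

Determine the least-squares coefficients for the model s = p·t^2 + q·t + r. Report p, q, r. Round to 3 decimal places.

Entries of AᵀA: Σt^2·t^2 = 2755, Σt^2·t = 387, Σt^2 = 79, Σt·t = 79, Σt = 9, Σ1 = 6.
Right-hand side: Σt^2·s = -2193, Σt·s = -289, Σs = -56.
Solving the 3×3 system (Gaussian elimination) gives p = -120911/120688, q = 117917/120688, r = 144349/60344.

p = -1.002, q = 0.977, r = 2.392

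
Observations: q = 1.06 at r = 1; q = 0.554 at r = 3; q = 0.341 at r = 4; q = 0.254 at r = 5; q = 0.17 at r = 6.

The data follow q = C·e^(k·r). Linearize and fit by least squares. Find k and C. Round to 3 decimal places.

k = -0.368, C = 1.567

Linearized form: ln q = k·r + ln C. From the 5 transformed points,
Σr = 19.0000, Σ(r)² = 87.0000, Σln q = -4.7506, Σr·ln q = -23.5008.
Normal system: [[87.0000, 19.0000]; [19.0000, 5]]·[k, ln C]ᵀ = [-23.5008, -4.7506]ᵀ.
Δ = 87.0000·5 − (19.0000)² = 74.0000; k = (-23.5008·5 − 19.0000·-4.7506)/74.0000 = -0.36815, ln C = (87.0000·-4.7506 − 19.0000·-23.5008)/74.0000 = 0.44887, so C = exp(0.44887) = 1.56654.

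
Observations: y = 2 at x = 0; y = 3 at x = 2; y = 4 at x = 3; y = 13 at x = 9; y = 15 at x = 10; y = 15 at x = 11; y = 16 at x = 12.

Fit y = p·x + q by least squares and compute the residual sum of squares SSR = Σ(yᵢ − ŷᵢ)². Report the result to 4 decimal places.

Entries of AᵀA: Σx·x = 459, Σx = 47, Σ1 = 7.
Right-hand side: Σx·y = 642, Σy = 68.
Normal equations: [[459, 47]; [47, 7]]·[p, q]ᵀ = [642, 68]ᵀ.
Determinant 459·7 − 47² = 1004.
p = (642·7 − 47·68)/1004 = 649/502; q = (459·68 − 47·642)/1004 = 519/502.
Residuals: 485/502, -311/502, -229/251, 83/251, 521/502, -64/251, -275/502; SSR = 929/251.

SSR = 3.7012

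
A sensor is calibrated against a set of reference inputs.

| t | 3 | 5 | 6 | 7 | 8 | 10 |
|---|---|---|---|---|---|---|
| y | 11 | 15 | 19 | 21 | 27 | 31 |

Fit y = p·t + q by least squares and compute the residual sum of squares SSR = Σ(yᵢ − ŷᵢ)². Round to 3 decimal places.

Forming MᵀM = [[283, 39]; [39, 6]] and Mᵀy = [895, 124]ᵀ gives MᵀM·[p, q]ᵀ = Mᵀy.
Δ = 283·6 − 39² = 177.
p = (895·6 − 39·124)/177 = 178/59; q = (283·124 − 39·895)/177 = 187/177.
Residuals: 158/177, -202/177, -28/177, -208/177, 320/177, -40/177; SSR = 1208/177.

SSR = 6.825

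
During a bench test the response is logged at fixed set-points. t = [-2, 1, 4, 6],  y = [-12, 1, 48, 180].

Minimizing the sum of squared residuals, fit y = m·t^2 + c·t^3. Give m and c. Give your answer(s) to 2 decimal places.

m = -0.99, c = 1.00

From the data, Σt^2·t^2 = 1569, Σt^2·t^3 = 8769, Σt^3·t^3 = 50817.
Moment sums: Σt^2·y = 7201, Σt^3·y = 42049.
XᵀX·[m, c]ᵀ = Xᵀy becomes [[1569, 8769]; [8769, 50817]]·[m, c]ᵀ = [7201, 42049]ᵀ.
Eliminating c: 50817·(row 1) − 8769·(row 2) gives 2836512·m = 50817·7201 − 8769·42049 = -2794464, so m = -9703/9849.
Then c = (42049 − 8769·(-9703/9849))/50817 = 9824/9849.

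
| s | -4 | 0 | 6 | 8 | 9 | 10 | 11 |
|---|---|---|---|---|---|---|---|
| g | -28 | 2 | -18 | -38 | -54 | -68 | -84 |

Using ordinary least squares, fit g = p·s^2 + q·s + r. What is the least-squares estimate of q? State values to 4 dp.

q = 2.9676

Normal-equation sums: Σs^2·s^2 = 36850, Σs^2·s = 3724, Σs^2 = 418, Σs·s = 418, Σs = 40, Σ1 = 7.
Moment sums: Σs^2·g = -24866, Σs·g = -2390, Σg = -288.
AᵀA·[p, q, r]ᵀ = Aᵀg becomes [[36850, 3724, 418]; [3724, 418, 40]; [418, 40, 7]]·[p, q, r]ᵀ = [-24866, -2390, -288]ᵀ.
Solving the 3×3 system (Gaussian elimination) gives p = -38221/39069, q = 115943/39069, r = 12398/39069.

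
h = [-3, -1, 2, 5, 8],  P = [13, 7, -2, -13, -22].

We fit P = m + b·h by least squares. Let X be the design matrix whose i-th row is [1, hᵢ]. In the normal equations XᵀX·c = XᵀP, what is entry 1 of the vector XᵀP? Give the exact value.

Entry 1 ↔ basis 1, so (XᵀP)_{1} = Σᵢ Pᵢ = (1)·(13) + (1)·(7) + (1)·(-2) + (1)·(-13) + (1)·(-22) = -17.

-17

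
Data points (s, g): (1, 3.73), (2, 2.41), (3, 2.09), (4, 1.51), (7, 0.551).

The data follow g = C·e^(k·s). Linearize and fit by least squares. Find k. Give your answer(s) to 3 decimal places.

k = -0.311

Let Y = ln g. Fitting Y = k·s + ln C by least squares:
Σs = 17.0000, Σ(s)² = 79.0000, Σln g = 2.7493, Σs·ln g = 2.7634.
Normal system: [[79.0000, 17.0000]; [17.0000, 5]]·[k, ln C]ᵀ = [2.7634, 2.7493]ᵀ.
Solving (det = 106.0000): k = -0.31057, ln C = 1.60580.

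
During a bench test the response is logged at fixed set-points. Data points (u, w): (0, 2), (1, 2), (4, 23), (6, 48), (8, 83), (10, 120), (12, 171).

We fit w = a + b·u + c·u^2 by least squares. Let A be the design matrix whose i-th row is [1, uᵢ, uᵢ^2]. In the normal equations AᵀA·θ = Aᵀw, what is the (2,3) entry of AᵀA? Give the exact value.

Row 2 ↔ basis u, column 3 ↔ basis u^2, so (AᵀA)_{2,3} = Σᵢ (u)·(u^2) = (0)·(0) + (1)·(1) + (4)·(16) + (6)·(36) + (8)·(64) + (10)·(100) + (12)·(144) = 3521.

3521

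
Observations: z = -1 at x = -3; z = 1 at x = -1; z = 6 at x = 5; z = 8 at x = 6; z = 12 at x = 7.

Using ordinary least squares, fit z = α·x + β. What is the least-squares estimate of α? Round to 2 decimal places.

Entries of AᵀA: Σx·x = 120, Σx = 14, Σ1 = 5.
For Aᵀz: Σx·z = 164, Σz = 26.
AᵀA·[α, β]ᵀ = Aᵀz becomes [[120, 14]; [14, 5]]·[α, β]ᵀ = [164, 26]ᵀ.
Eliminating β: 5·(row 1) − 14·(row 2) gives 404·α = 5·164 − 14·26 = 456, so α = 114/101.
Then β = (26 − 14·(114/101))/5 = 206/101.

α = 1.13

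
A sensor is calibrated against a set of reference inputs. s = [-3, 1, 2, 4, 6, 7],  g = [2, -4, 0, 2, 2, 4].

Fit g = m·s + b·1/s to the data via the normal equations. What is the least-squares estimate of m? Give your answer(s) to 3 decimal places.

m = 0.567

Normal-equation sums: Σs·s = 115, Σs·1/s = 6, Σ1/s·1/s = 10385/7056.
Moment sums: Σs·g = 38, Σ1/s·g = -137/42.
MᵀM·[m, b]ᵀ = Mᵀg becomes [[115, 6]; [6, 10385/7056]]·[m, b]ᵀ = [38, -137/42]ᵀ.
Eliminating b: (10385/7056)·(row 1) − 6·(row 2) gives (940259/7056)·m = (10385/7056)·38 − 6·(-137/42) = 266363/3528, so m = 532726/940259.
Then b = ((-137/42) − 6·(532726/940259))/(10385/7056) = -4255608/940259.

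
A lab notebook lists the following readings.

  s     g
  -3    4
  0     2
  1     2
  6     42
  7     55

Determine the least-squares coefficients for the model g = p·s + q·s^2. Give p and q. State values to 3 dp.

p = 1.426, q = 0.922

Forming AᵀA = [[95, 533]; [533, 3779]] and Aᵀg = [627, 4245]ᵀ gives AᵀA·[p, q]ᵀ = Aᵀg.
Δ = 95·3779 − 533² = 74916.
p = (627·3779 − 533·4245)/74916 = 2968/2081; q = (95·4245 − 533·627)/74916 = 1919/2081.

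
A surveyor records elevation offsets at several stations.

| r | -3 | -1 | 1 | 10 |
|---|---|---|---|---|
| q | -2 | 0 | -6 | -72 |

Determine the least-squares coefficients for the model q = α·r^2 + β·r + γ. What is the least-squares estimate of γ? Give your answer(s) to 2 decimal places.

Compute the Gram sums: Σr^2·r^2 = 10083, Σr^2·r = 973, Σr^2 = 111, Σr·r = 111, Σr = 7, Σ1 = 4.
Moment sums: Σr^2·q = -7224, Σr·q = -720, Σq = -80.
Solving the 3×3 system (Gaussian elimination) gives α = -4247/8507, β = -16473/8507, γ = -23458/8507.

γ = -2.76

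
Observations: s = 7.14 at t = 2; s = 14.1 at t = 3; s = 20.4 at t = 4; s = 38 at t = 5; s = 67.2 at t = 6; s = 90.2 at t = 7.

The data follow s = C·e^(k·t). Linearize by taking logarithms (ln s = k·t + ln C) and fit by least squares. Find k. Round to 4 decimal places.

Taking logs, ln s = k·t + ln C, so regress ln s on t.
AᵀA = [[139.0000, 27.0000]; [27.0000, 6]], rhs = [98.8803, 19.9747]ᵀ  (here Σt = 27.0000, Σ(t)² = 139.0000, Σln s = 19.9747, Σt·ln s = 98.8803).
Δ = 139.0000·6 − (27.0000)² = 105.0000; k = (98.8803·6 − 27.0000·19.9747)/105.0000 = 0.51395, ln C = (139.0000·19.9747 − 27.0000·98.8803)/105.0000 = 1.01636.

k = 0.5139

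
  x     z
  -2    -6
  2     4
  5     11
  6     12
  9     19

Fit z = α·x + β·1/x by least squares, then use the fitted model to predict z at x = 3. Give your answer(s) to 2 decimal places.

ẑ = 6.76

Entries of MᵀM: Σx·x = 150, Σx·1/x = 5, Σ1/x·1/x = 4699/8100.
Right-hand side: Σx·z = 318, Σ1/x·z = 509/45.
Eliminating β: (4699/8100)·(row 1) − 5·(row 2) gives (3349/54)·α = (4699/8100)·318 − 5·(509/45) = 172697/1350, so α = 172697/83725.
Then β = ((509/45) − 5·(172697/83725))/(4699/8100) = 5760/3349.
At x = 3: ẑ = (172697/83725)·(3) + (5760/3349)·(1/3) = 566091/83725.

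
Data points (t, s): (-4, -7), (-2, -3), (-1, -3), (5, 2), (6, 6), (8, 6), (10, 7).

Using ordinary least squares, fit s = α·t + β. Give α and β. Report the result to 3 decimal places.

Compute the Gram sums: Σt·t = 246, Σt = 22, Σ1 = 7.
Right-hand side: Σt·s = 201, Σs = 8.
Normal equations: [[246, 22]; [22, 7]]·[α, β]ᵀ = [201, 8]ᵀ.
Determinant 246·7 − 22² = 1238.
α = (201·7 − 22·8)/1238 = 1231/1238; β = (246·8 − 22·201)/1238 = -1227/619.

α = 0.994, β = -1.982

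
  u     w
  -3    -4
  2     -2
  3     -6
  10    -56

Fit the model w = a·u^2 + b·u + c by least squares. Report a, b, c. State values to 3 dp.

Entries of AᵀA: Σu^2·u^2 = 10178, Σu^2·u = 1008, Σu^2 = 122, Σu·u = 122, Σu = 12, Σ1 = 4.
Moment sums: Σu^2·w = -5698, Σu·w = -570, Σw = -68.
AᵀA·[a, b, c]ᵀ = Aᵀw becomes [[10178, 1008, 122]; [1008, 122, 12]; [122, 12, 4]]·[a, b, c]ᵀ = [-5698, -570, -68]ᵀ.
Inverting the 3×3 Gram matrix, [a, b, c]ᵀ = [-38346/71569, -18327/71569, 7861/71569]ᵀ.

a = -0.536, b = -0.256, c = 0.110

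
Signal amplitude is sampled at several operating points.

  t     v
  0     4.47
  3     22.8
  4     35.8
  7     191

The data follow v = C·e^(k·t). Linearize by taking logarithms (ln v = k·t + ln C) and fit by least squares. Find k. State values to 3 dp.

Taking logs, ln v = k·t + ln C, so regress ln v on t.
Sums: Σt = 14.0000, Σ(t)² = 74.0000, Σln v = 13.4544, Σt·ln v = 60.4580.
Normal system: [[74.0000, 14.0000]; [14.0000, 4]]·[k, ln C]ᵀ = [60.4580, 13.4544]ᵀ.
Solving (det = 100.0000): k = 0.53471, ln C = 1.49212.

k = 0.535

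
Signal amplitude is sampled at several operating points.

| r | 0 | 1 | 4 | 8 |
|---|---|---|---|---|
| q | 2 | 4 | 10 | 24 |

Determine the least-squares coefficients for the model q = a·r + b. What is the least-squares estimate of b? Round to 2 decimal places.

Entries of XᵀX: Σr·r = 81, Σr = 13, Σ1 = 4.
For Xᵀq: Σr·q = 236, Σq = 40.
Δ = 81·4 − 13² = 155.
a = (236·4 − 13·40)/155 = 424/155; b = (81·40 − 13·236)/155 = 172/155.

b = 1.11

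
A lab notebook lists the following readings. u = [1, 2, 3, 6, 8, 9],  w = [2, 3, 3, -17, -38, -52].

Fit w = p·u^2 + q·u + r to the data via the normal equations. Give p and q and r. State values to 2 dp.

p = -1.06, q = 3.72, r = -0.09

From the data, Σu^2·u^2 = 12051, Σu^2·u = 1493, Σu^2 = 195, Σu·u = 195, Σu = 29, Σ1 = 6.
Right-hand side: Σu^2·w = -7215, Σu·w = -857, Σw = -99.
So AᵀA·[p, q, r]ᵀ = Aᵀw: [[12051, 1493, 195]; [1493, 195, 29]; [195, 29, 6]]·[p, q, r]ᵀ = [-7215, -857, -99]ᵀ.
Row-reducing yields p = -677/640, q = 2379/640, r = -7/80.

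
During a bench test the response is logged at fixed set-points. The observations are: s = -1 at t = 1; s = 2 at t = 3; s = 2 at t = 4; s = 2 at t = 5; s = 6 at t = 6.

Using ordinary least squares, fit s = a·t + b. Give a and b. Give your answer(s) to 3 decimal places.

a = 1.162, b = -2.216

From the data, Σt·t = 87, Σt = 19, Σ1 = 5.
Moment sums: Σt·s = 59, Σs = 11.
Eliminating b: 5·(row 1) − 19·(row 2) gives 74·a = 5·59 − 19·11 = 86, so a = 43/37.
Then b = (11 − 19·(43/37))/5 = -82/37.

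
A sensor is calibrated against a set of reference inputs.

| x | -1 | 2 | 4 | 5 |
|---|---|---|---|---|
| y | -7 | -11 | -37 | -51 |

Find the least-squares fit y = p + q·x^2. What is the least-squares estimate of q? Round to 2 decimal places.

Forming AᵀA = [[4, 46]; [46, 898]] and Aᵀy = [-106, -1918]ᵀ gives AᵀA·[p, q]ᵀ = Aᵀy.
Determinant 4·898 − 46² = 1476.
p = ((-106)·898 − 46·(-1918))/1476 = -580/123; q = (4·(-1918) − 46·(-106))/1476 = -233/123.

q = -1.89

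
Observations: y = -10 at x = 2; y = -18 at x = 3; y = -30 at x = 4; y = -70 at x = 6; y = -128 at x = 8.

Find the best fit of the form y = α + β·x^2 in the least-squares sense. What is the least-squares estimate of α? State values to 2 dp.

α = -0.07

From the data, Σ1 = 5, Σx^2 = 129, Σx^2·x^2 = 5745.
Right-hand side: Σy = -256, Σx^2·y = -11394.
Normal equations: [[5, 129]; [129, 5745]]·[α, β]ᵀ = [-256, -11394]ᵀ.
det = 5·5745 − 129² = 12084.
α = ((-256)·5745 − 129·(-11394))/12084 = -149/2014; β = (5·(-11394) − 129·(-256))/12084 = -3991/2014.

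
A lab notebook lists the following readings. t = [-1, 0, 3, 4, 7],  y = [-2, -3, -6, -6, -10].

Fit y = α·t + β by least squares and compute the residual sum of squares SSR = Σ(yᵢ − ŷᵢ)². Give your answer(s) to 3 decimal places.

SSR = 0.752

Sums needed: Σt·t = 75, Σt = 13, Σ1 = 5.
For Aᵀy: Σt·y = -110, Σy = -27.
So AᵀA·[α, β]ᵀ = Aᵀy: [[75, 13]; [13, 5]]·[α, β]ᵀ = [-110, -27]ᵀ.
Eliminating β: 5·(row 1) − 13·(row 2) gives 206·α = 5·(-110) − 13·(-27) = -199, so α = -199/206.
Then β = ((-27) − 13·(-199/206))/5 = -595/206.
Residuals: -8/103, -23/206, -22/103, 155/206, -36/103; SSR = 155/206.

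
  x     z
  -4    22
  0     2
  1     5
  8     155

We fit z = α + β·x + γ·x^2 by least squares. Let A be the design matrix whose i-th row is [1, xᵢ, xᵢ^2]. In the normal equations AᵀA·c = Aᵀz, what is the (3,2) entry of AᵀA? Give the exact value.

Row 3 ↔ basis x^2, column 2 ↔ basis x, so (AᵀA)_{3,2} = Σᵢ (x^2)·(x) = (16)·(-4) + (0)·(0) + (1)·(1) + (64)·(8) = 449.

449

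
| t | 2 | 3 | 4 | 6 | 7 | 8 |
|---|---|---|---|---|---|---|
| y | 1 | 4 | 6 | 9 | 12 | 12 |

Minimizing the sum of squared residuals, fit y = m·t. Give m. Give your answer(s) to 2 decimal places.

m = 1.53

The normal equations are: 178·m = 272.
(Σt·t = 178, Σt·y = 272.)
Hence m = 272 / 178 ≈ 1.52809.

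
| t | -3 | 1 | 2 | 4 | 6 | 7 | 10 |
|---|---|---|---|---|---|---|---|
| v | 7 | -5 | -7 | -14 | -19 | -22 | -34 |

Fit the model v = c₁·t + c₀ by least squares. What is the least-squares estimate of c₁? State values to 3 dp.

c₁ = -3.080

Forming AᵀA = [[215, 27]; [27, 7]] and Aᵀv = [-704, -94]ᵀ gives AᵀA·[c₁, c₀]ᵀ = Aᵀv.
Eliminating c₀: 7·(row 1) − 27·(row 2) gives 776·c₁ = 7·(-704) − 27·(-94) = -2390, so c₁ = -1195/388.
Then c₀ = ((-94) − 27·(-1195/388))/7 = -601/388.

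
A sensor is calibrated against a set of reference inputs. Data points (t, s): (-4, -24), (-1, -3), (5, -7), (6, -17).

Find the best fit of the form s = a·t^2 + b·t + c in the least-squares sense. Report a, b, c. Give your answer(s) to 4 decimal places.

a = -0.9230, b = 2.6848, c = 1.2204

Normal-equation sums: Σt^2·t^2 = 2178, Σt^2·t = 276, Σt^2 = 78, Σt·t = 78, Σt = 6, Σ1 = 4.
And Σt^2·s = -1174, Σt·s = -38, Σs = -51.
Solving the 3×3 system (Gaussian elimination) gives a = -6169/6684, b = 17945/6684, c = 2719/2228.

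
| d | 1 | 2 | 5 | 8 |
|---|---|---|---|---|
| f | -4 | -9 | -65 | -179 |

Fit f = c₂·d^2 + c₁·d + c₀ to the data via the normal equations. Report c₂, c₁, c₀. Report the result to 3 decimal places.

c₂ = -3.258, c₁ = 4.285, c₀ = -4.836

XᵀX·[c₂, c₁, c₀]ᵀ = Xᵀf reads: 4738·c₂ + 646·c₁ + 94·c₀ = -13121;  646·c₂ + 94·c₁ + 16·c₀ = -1779;  94·c₂ + 16·c₁ + 4·c₀ = -257.
Inverting the 3×3 Gram matrix, [c₂, c₁, c₀]ᵀ = [-215/66, 707/165, -266/55]ᵀ.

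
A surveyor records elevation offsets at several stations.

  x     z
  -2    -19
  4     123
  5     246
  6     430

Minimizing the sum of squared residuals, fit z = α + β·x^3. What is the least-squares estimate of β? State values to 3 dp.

Sums needed: Σ1 = 4, Σx^3 = 397, Σx^3·x^3 = 66441.
Right-hand side: Σz = 780, Σx^3·z = 131654.
So AᵀA·[α, β]ᵀ = Aᵀz: [[4, 397]; [397, 66441]]·[α, β]ᵀ = [780, 131654]ᵀ.
Eliminating β: 66441·(row 1) − 397·(row 2) gives 108155·α = 66441·780 − 397·131654 = -442658, so α = -442658/108155.
Then β = (131654 − 397·(-442658/108155))/66441 = 216956/108155.

β = 2.006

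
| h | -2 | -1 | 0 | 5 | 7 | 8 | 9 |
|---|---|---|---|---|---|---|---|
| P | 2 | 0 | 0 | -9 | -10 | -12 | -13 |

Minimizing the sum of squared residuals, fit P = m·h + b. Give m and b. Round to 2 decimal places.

m = -1.38, b = -0.87

The normal equations are: 224·m + 26·b = -332;  26·m + 7·b = -42.
Δ = 224·7 − 26² = 892.
m = ((-332)·7 − 26·(-42))/892 = -308/223; b = (224·(-42) − 26·(-332))/892 = -194/223.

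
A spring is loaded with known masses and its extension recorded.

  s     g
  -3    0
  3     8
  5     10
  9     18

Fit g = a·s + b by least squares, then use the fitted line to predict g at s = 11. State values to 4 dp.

ĝ = 20.0000

Forming XᵀX = [[124, 14]; [14, 4]] and Xᵀg = [236, 36]ᵀ gives XᵀX·[a, b]ᵀ = Xᵀg.
Eliminating b: 4·(row 1) − 14·(row 2) gives 300·a = 4·236 − 14·36 = 440, so a = 22/15.
Then b = (36 − 14·(22/15))/4 = 58/15.
At s = 11: ĝ = (22/15)·(11) + (58/15)·(1) = 20.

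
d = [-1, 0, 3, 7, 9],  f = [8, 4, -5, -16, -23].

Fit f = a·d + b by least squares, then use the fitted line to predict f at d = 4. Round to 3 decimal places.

f̂ = -7.606

With design matrix X, XᵀX = [[140, 18]; [18, 5]] and Xᵀf = [-342, -32]ᵀ.
Determinant 140·5 − 18² = 376.
a = ((-342)·5 − 18·(-32))/376 = -567/188; b = (140·(-32) − 18·(-342))/376 = 419/94.
At d = 4: f̂ = (-567/188)·(4) + (419/94)·(1) = -715/94.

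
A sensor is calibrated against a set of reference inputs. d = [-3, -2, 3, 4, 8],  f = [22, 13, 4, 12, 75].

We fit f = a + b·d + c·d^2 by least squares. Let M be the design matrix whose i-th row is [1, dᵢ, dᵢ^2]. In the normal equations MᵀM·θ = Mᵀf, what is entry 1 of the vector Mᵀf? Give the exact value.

Entry 1 ↔ basis 1, so (Mᵀf)_{1} = Σᵢ fᵢ = (1)·(22) + (1)·(13) + (1)·(4) + (1)·(12) + (1)·(75) = 126.

126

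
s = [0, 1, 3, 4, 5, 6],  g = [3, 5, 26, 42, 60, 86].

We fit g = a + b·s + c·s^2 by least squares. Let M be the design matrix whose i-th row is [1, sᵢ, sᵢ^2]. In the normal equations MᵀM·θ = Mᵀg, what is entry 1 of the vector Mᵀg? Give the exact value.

Entry 1 ↔ basis 1, so (Mᵀg)_{1} = Σᵢ gᵢ = (1)·(3) + (1)·(5) + (1)·(26) + (1)·(42) + (1)·(60) + (1)·(86) = 222.

222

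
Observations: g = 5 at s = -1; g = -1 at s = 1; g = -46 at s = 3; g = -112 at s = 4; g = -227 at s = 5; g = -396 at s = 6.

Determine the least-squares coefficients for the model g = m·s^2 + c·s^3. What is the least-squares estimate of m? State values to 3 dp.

m = 0.881

Compute the Gram sums: Σs^2·s^2 = 2260, Σs^2·s^3 = 12168, Σs^3·s^3 = 67108.
And Σs^2·g = -22133, Σs^3·g = -122327.
Normal equations: [[2260, 12168]; [12168, 67108]]·[m, c]ᵀ = [-22133, -122327]ᵀ.
Determinant 2260·67108 − 12168² = 3603856.
m = ((-22133)·67108 − 12168·(-122327))/3603856 = 793393/900964; c = (2260·(-122327) − 12168·(-22133))/3603856 = -1786169/900964.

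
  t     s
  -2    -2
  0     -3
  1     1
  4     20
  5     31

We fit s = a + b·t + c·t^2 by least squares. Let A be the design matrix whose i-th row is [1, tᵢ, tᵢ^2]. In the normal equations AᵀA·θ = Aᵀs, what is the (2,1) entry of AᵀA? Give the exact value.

8

Row 2 ↔ basis t, column 1 ↔ basis 1, so (AᵀA)_{2,1} = Σᵢ t = (-2)·(1) + (0)·(1) + (1)·(1) + (4)·(1) + (5)·(1) = 8.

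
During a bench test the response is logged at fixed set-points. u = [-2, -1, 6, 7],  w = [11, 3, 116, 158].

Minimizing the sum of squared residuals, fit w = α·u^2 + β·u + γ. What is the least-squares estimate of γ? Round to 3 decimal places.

γ = 0.096

From the data, Σu^2·u^2 = 3714, Σu^2·u = 550, Σu^2 = 90, Σu·u = 90, Σu = 10, Σ1 = 4.
Moment sums: Σu^2·w = 11965, Σu·w = 1777, Σw = 288.
So XᵀX·[α, β, γ]ᵀ = Xᵀw: [[3714, 550, 90]; [550, 90, 10]; [90, 10, 4]]·[α, β, γ]ᵀ = [11965, 1777, 288]ᵀ.
Solving the 3×3 system (Gaussian elimination) gives α = 25/8, β = 331/520, γ = 5/52.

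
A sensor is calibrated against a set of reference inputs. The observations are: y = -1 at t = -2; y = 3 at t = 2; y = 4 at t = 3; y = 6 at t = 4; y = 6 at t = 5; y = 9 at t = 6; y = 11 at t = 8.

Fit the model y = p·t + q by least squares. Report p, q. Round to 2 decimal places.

p = 1.22, q = 0.90

Sums needed: Σt·t = 158, Σt = 26, Σ1 = 7.
For Aᵀy: Σt·y = 216, Σy = 38.
So AᵀA·[p, q]ᵀ = Aᵀy: [[158, 26]; [26, 7]]·[p, q]ᵀ = [216, 38]ᵀ.
Eliminating q: 7·(row 1) − 26·(row 2) gives 430·p = 7·216 − 26·38 = 524, so p = 262/215.
Then q = (38 − 26·(262/215))/7 = 194/215.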